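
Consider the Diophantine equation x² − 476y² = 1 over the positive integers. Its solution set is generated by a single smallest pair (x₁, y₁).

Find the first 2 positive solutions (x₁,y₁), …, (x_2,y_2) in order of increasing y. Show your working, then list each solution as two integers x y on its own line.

√476 → a₀=21, period (1,4,2,10,2,4,1,42); ℓ=8 even so k=7
a_0=21:  p_0=21·1+0=21,  q_0=21·0+1=1
a_1=1:  p_1=1·21+1=22,  q_1=1·1+0=1
…
a_3=2:  p_3=2·109+22=240,  q_3=2·5+1=11
…
a_5=2:  p_5=2·2509+240=5258,  q_5=2·115+11=241
a_6=4:  p_6=4·5258+2509=23541,  q_6=4·241+115=1079
a_7=1:  p_7=1·23541+5258=28799,  q_7=1·1079+241=1320
fundamental: x₁=28799, y₁=1320  (since 829382401 − 476·1742400 = 1)
n=2: (28799,1320)∘(28799,1320) = (28799·28799+476·1320·1320, 28799·1320+1320·28799) = (1658764801,76029360)

28799 1320
1658764801 76029360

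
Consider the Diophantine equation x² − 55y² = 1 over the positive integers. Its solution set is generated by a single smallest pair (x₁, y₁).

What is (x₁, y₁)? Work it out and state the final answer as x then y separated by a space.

d=55: √d = [7; 2,2,2,14] (ℓ=4, even), read p_3/q_3
i=0: a=7 ⇒ p=7, q=1
…
i=2: a=2 ⇒ p=37, q=5
i=3: a=2 ⇒ p=89, q=12
→ (89, 12).  Check: 89²=7921, 55·12²=7920, difference 1.

89 12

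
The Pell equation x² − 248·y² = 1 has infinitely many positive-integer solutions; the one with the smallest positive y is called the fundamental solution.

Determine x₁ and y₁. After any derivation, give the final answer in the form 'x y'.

√248 = [15; 1,2,1,30, …], period ℓ=4 (even) → k=3
step 0: (15, 1)  from 15·(1,0) + (0,1)
step 1: (16, 1)  from 1·(15,1) + (1,0)
step 2: (47, 3)  from 2·(16,1) + (15,1)
step 3: (63, 4)  from 1·(47,3) + (16,1)
(x₁, y₁) = (63, 4);  63² − 248·4² = 1 ✓

63 4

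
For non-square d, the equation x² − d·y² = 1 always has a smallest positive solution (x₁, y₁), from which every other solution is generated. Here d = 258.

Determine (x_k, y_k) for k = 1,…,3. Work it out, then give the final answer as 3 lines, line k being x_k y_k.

257 16
132097 8224
67897601 4227120

d=258: √d = [16; 16,32] (ℓ=2, even), read p_1/q_1
a_0=16:  p_0=16·1+0=16,  q_0=16·0+1=1
a_1=16:  p_1=16·16+1=257,  q_1=16·1+0=16
(x₁, y₁) = (257, 16);  257² − 258·16² = 1 ✓
(257+16√258)^2 = 132097 + 8224√258
(257+16√258)^3 = 67897601 + 4227120√258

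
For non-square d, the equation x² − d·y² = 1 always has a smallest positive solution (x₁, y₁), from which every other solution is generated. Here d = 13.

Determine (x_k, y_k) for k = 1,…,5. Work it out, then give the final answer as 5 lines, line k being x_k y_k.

649 180
842401 233640
1093435849 303264540
1419278889601 393637139280
1842222905266249 510940703520900

[3; 1,1,1,1,6] for √13; ℓ=5 ⇒ convergent index 9
k=0  a_k=3  p_k/q_k = 3/1
…
k=3  a_k=1  p_k/q_k = 11/3
k=4  a_k=1  p_k/q_k = 18/5
k=5  a_k=6  p_k/q_k = 119/33
k=6  a_k=1  p_k/q_k = 137/38
…
k=8  a_k=1  p_k/q_k = 393/109
k=9  a_k=1  p_k/q_k = 649/180
(x₁, y₁) = (649, 180);  649² − 13·180² = 1 ✓
(649+180√13)^2 = 842401 + 233640√13
(649+180√13)^3 = 1093435849 + 303264540√13
(649+180√13)^4 = 1419278889601 + 393637139280√13
(649+180√13)^5 = 1842222905266249 + 510940703520900√13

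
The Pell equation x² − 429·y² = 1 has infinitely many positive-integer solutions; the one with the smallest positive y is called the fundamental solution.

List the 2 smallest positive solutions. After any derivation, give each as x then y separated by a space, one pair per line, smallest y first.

1524095 73584
4645731138049 224298012960

√429 = [20; 1,2,2,9,1,12,1,9,2,2,1,40, …], period ℓ=12 (even) → k=11
step 0: (20, 1)  from 20·(1,0) + (0,1)
…
step 2: (62, 3)  from 2·(21,1) + (20,1)
step 3: (145, 7)  from 2·(62,3) + (21,1)
step 4: (1367, 66)  from 9·(145,7) + (62,3)
…
step 7: (21023, 1015)  from 1·(19511,942) + (1512,73)
step 8: (208718, 10077)  from 9·(21023,1015) + (19511,942)
…
step 10: (1085636, 52415)  from 2·(438459,21169) + (208718,10077)
step 11: (1524095, 73584)  from 1·(1085636,52415) + (438459,21169)
(x₁, y₁) = (1524095, 73584);  1524095² − 429·73584² = 1 ✓
(1524095+73584√429)^2 = 4645731138049 + 224298012960√429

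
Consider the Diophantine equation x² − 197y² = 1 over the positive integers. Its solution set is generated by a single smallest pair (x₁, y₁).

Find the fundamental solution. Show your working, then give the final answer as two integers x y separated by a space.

[14; 28] for √197; ℓ=1 ⇒ convergent index 1
a_0=14:  p_0=14·1+0=14,  q_0=14·0+1=1
a_1=28:  p_1=28·14+1=393,  q_1=28·1+0=28
→ (393, 28).  Check: 393²=154449, 197·28²=154448, difference 1.

393 28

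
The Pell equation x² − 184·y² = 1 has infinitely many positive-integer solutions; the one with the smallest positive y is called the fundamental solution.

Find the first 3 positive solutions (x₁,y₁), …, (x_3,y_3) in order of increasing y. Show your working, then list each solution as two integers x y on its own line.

24335 1794
1184384449 87313980
57643991108495 4249571404806

[13; 1,1,3,2,1,2,1,2,3,1,1,26] for √184; ℓ=12 ⇒ convergent index 11
step 0: (13, 1)  from 13·(1,0) + (0,1)
…
step 6: (841, 62)  from 2·(312,23) + (217,16)
…
step 8: (3147, 232)  from 2·(1153,85) + (841,62)
step 9: (10594, 781)  from 3·(3147,232) + (1153,85)
step 10: (13741, 1013)  from 1·(10594,781) + (3147,232)
step 11: (24335, 1794)  from 1·(13741,1013) + (10594,781)
→ (24335, 1794).  Check: 24335²=592192225, 184·1794²=592192224, difference 1.
n=2: (24335,1794)∘(24335,1794) = (24335·24335+184·1794·1794, 24335·1794+1794·24335) = (1184384449,87313980)
n=3: (1184384449,87313980)∘(24335,1794) = (24335·1184384449+184·1794·87313980, 24335·87313980+1794·1184384449) = (57643991108495,4249571404806)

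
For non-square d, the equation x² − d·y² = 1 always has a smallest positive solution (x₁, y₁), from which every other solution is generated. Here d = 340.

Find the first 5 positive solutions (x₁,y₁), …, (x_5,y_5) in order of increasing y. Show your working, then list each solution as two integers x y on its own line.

√340 → a₀=18, period (2,3,1,1,1,…,3,2,36); ℓ=14 even so k=13
a_0=18:  p_0=18·1+0=18,  q_0=18·0+1=1
a_1=2:  p_1=2·18+1=37,  q_1=2·1+0=2
a_2=3:  p_2=3·37+18=129,  q_2=3·2+1=7
a_3=1:  p_3=1·129+37=166,  q_3=1·7+2=9
a_4=1:  p_4=1·166+129=295,  q_4=1·9+7=16
a_5=1:  p_5=1·295+166=461,  q_5=1·16+9=25
…
a_7=8:  p_7=8·756+461=6509,  q_7=8·41+25=353
a_8=1:  p_8=1·6509+756=7265,  q_8=1·353+41=394
a_9=1:  p_9=1·7265+6509=13774,  q_9=1·394+353=747
a_10=1:  p_10=1·13774+7265=21039,  q_10=1·747+394=1141
a_11=1:  p_11=1·21039+13774=34813,  q_11=1·1141+747=1888
a_12=3:  p_12=3·34813+21039=125478,  q_12=3·1888+1141=6805
a_13=2:  p_13=2·125478+34813=285769,  q_13=2·6805+1888=15498
(x₁, y₁) = (285769, 15498);  285769² − 340·15498² = 1 ✓
k=2:  x_2 = 285769·285769+340·15498·15498 = 163327842721,  y_2 = 285769·15498+15498·285769 = 8857695924
k=3:  x_3 = 285769·163327842721+340·15498·8857695924 = 93348068572789129,  y_3 = 285769·8857695924+15498·163327842721 = 5062509812995614
k=4:  x_4 = 285769·93348068572789129+340·15498·5062509812995614 = 53351968415791425367681,  y_4 = 285769·5062509812995614+15498·93348068572789129 = 2893416733491029538408
k=5:  x_5 = 285769·53351968415791425367681+340·15498·2893416733491029538408 = 30492677324331251603220874249,  y_5 = 285769·2893416733491029538408+15498·53351968415791425367681 = 1653697613020933530509635890

285769 15498
163327842721 8857695924
93348068572789129 5062509812995614
53351968415791425367681 2893416733491029538408
30492677324331251603220874249 1653697613020933530509635890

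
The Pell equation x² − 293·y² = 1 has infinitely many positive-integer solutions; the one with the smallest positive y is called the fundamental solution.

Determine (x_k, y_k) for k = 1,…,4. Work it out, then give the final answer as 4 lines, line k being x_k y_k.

√293 → a₀=17, period (8,1,1,8,34); ℓ=5 odd so k=9
k=0  a_k=17  p_k/q_k = 17/1
k=1  a_k=8  p_k/q_k = 137/8
k=2  a_k=1  p_k/q_k = 154/9
k=3  a_k=1  p_k/q_k = 291/17
k=4  a_k=8  p_k/q_k = 2482/145
k=5  a_k=34  p_k/q_k = 84679/4947
k=6  a_k=8  p_k/q_k = 679914/39721
k=7  a_k=1  p_k/q_k = 764593/44668
k=8  a_k=1  p_k/q_k = 1444507/84389
k=9  a_k=8  p_k/q_k = 12320649/719780
(x₁, y₁) = (12320649, 719780);  12320649² − 293·719780² = 1 ✓
(x_2, y_2) = (12320649·12320649 + 293·719780·719780, 12320649·719780 + 719780·12320649) = (303596783562401, 17736313474440)
(x_3, y_3) = (12320649·303596783562401 + 293·719780·17736313474440, 12320649·17736313474440 + 719780·303596783562401) = (7481018815602612315849, 437045785745090703340)
(x_4, y_4) = (12320649·7481018815602612315849 + 293·719780·437045785745090703340, 12320649·437045785745090703340 + 719780·7481018815602612315849) = (184342013978870716056521769601, 10769375446188914321717060880)

12320649 719780
303596783562401 17736313474440
7481018815602612315849 437045785745090703340
184342013978870716056521769601 10769375446188914321717060880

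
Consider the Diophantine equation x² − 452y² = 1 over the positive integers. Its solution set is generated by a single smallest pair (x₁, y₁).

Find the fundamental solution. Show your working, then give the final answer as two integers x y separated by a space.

1204353 56648

[21; 3,1,5,3,10,3,5,1,3,42] for √452; ℓ=10 ⇒ convergent index 9
a_0=21:  p_0=21·1+0=21,  q_0=21·0+1=1
a_1=3:  p_1=3·21+1=64,  q_1=3·1+0=3
a_2=1:  p_2=1·64+21=85,  q_2=1·3+1=4
a_3=5:  p_3=5·85+64=489,  q_3=5·4+3=23
a_4=3:  p_4=3·489+85=1552,  q_4=3·23+4=73
a_5=10:  p_5=10·1552+489=16009,  q_5=10·73+23=753
…
a_7=5:  p_7=5·49579+16009=263904,  q_7=5·2332+753=12413
a_8=1:  p_8=1·263904+49579=313483,  q_8=1·12413+2332=14745
a_9=3:  p_9=3·313483+263904=1204353,  q_9=3·14745+12413=56648
(x₁, y₁) = (1204353, 56648);  1204353² − 452·56648² = 1 ✓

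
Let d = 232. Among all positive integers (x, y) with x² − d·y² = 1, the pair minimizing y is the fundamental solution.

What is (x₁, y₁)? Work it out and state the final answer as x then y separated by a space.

d=232: √d = [15; 4,3,7,3,4,30] (ℓ=6, even), read p_5/q_5
a_0=15:  p_0=15·1+0=15,  q_0=15·0+1=1
…
a_2=3:  p_2=3·61+15=198,  q_2=3·4+1=13
a_3=7:  p_3=7·198+61=1447,  q_3=7·13+4=95
a_4=3:  p_4=3·1447+198=4539,  q_4=3·95+13=298
a_5=4:  p_5=4·4539+1447=19603,  q_5=4·298+95=1287
(x₁, y₁) = (19603, 1287);  19603² − 232·1287² = 1 ✓

19603 1287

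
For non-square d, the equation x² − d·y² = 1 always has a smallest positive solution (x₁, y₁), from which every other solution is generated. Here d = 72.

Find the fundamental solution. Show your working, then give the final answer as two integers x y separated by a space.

17 2

√72 = [8; 2,16, …], period ℓ=2 (even) → k=1
k=0  a_k=8  p_k/q_k = 8/1
k=1  a_k=2  p_k/q_k = 17/2
(x₁, y₁) = (17, 2);  17² − 72·2² = 1 ✓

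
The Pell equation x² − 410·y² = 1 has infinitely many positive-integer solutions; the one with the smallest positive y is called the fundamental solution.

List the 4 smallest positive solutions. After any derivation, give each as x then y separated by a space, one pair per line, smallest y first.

81 4
13121 648
2125521 104972
344321281 17004816

d=410: √d = [20; 4,40] (ℓ=2, even), read p_1/q_1
i=0: a=20 ⇒ p=20, q=1
i=1: a=4 ⇒ p=81, q=4
fundamental: x₁=81, y₁=4  (since 6561 − 410·16 = 1)
(81+4√410)^2 = 13121 + 648√410
(81+4√410)^3 = 2125521 + 104972√410
(81+4√410)^4 = 344321281 + 17004816√410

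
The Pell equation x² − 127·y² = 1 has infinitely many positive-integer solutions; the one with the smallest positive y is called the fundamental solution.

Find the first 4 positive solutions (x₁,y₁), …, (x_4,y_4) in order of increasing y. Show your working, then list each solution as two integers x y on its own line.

4730624 419775
44757606858751 3971595379200
423462818377139450624 37576248838264821825
4006486743445029115330560001 355518209168531397366758400

[11; 3,1,2,2,7,11,7,2,2,1,3,22] for √127; ℓ=12 ⇒ convergent index 11
a_0=11:  p_0=11·1+0=11,  q_0=11·0+1=1
a_1=3:  p_1=3·11+1=34,  q_1=3·1+0=3
a_2=1:  p_2=1·34+11=45,  q_2=1·3+1=4
a_3=2:  p_3=2·45+34=124,  q_3=2·4+3=11
a_4=2:  p_4=2·124+45=293,  q_4=2·11+4=26
a_5=7:  p_5=7·293+124=2175,  q_5=7·26+11=193
a_6=11:  p_6=11·2175+293=24218,  q_6=11·193+26=2149
a_7=7:  p_7=7·24218+2175=171701,  q_7=7·2149+193=15236
…
a_10=1:  p_10=1·906941+367620=1274561,  q_10=1·80478+32621=113099
a_11=3:  p_11=3·1274561+906941=4730624,  q_11=3·113099+80478=419775
(x₁, y₁) = (4730624, 419775);  4730624² − 127·419775² = 1 ✓
n=2: (4730624,419775)∘(4730624,419775) = (4730624·4730624+127·419775·419775, 4730624·419775+419775·4730624) = (44757606858751,3971595379200)
n=3: (44757606858751,3971595379200)∘(4730624,419775) = (4730624·44757606858751+127·419775·3971595379200, 4730624·3971595379200+419775·44757606858751) = (423462818377139450624,37576248838264821825)
n=4: (423462818377139450624,37576248838264821825)∘(4730624,419775) = (4730624·423462818377139450624+127·419775·37576248838264821825, 4730624·37576248838264821825+419775·423462818377139450624) = (4006486743445029115330560001,355518209168531397366758400)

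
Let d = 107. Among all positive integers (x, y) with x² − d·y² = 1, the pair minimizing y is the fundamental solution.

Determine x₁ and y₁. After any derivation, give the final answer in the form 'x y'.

√107 → a₀=10, period (2,1,9,1,2,20); ℓ=6 even so k=5
a_0=10:  p_0=10·1+0=10,  q_0=10·0+1=1
a_1=2:  p_1=2·10+1=21,  q_1=2·1+0=2
a_2=1:  p_2=1·21+10=31,  q_2=1·2+1=3
…
a_4=1:  p_4=1·300+31=331,  q_4=1·29+3=32
a_5=2:  p_5=2·331+300=962,  q_5=2·32+29=93
→ (962, 93).  Check: 962²=925444, 107·93²=925443, difference 1.

962 93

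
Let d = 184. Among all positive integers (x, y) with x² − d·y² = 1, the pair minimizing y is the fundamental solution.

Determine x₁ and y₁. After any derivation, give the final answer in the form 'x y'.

√184 = [13; 1,1,3,2,1,2,1,2,3,1,1,26, …], period ℓ=12 (even) → k=11
a_0=13:  p_0=13·1+0=13,  q_0=13·0+1=1
…
a_2=1:  p_2=1·14+13=27,  q_2=1·1+1=2
…
a_7=1:  p_7=1·841+312=1153,  q_7=1·62+23=85
a_8=2:  p_8=2·1153+841=3147,  q_8=2·85+62=232
…
a_10=1:  p_10=1·10594+3147=13741,  q_10=1·781+232=1013
a_11=1:  p_11=1·13741+10594=24335,  q_11=1·1013+781=1794
→ (24335, 1794).  Check: 24335²=592192225, 184·1794²=592192224, difference 1.

24335 1794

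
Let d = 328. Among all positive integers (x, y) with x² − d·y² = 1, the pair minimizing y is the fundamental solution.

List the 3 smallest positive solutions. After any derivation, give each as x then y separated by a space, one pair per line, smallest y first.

√328 → a₀=18, period (9,36); ℓ=2 even so k=1
i=0: a=18 ⇒ p=18, q=1
i=1: a=9 ⇒ p=163, q=9
fundamental: x₁=163, y₁=9  (since 26569 − 328·81 = 1)
(163+9√328)^2 = 53137 + 2934√328
(163+9√328)^3 = 17322499 + 956475√328

163 9
53137 2934
17322499 956475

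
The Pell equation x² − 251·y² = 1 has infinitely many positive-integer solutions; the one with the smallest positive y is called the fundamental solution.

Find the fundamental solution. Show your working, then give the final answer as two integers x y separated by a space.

3674890 231957

d=251: √d = [15; 1,5,2,1,2,…,5,1,30] (ℓ=14, even), read p_13/q_13
a_0=15:  p_0=15·1+0=15,  q_0=15·0+1=1
a_1=1:  p_1=1·15+1=16,  q_1=1·1+0=1
a_2=5:  p_2=5·16+15=95,  q_2=5·1+1=6
a_3=2:  p_3=2·95+16=206,  q_3=2·6+1=13
…
a_5=2:  p_5=2·301+206=808,  q_5=2·19+13=51
…
a_9=2:  p_9=2·61043+29563=151649,  q_9=2·3853+1866=9572
a_10=1:  p_10=1·151649+61043=212692,  q_10=1·9572+3853=13425
…
a_12=5:  p_12=5·577033+212692=3097857,  q_12=5·36422+13425=195535
a_13=1:  p_13=1·3097857+577033=3674890,  q_13=1·195535+36422=231957
→ (3674890, 231957).  Check: 3674890²=13504816512100, 251·231957²=13504816512099, difference 1.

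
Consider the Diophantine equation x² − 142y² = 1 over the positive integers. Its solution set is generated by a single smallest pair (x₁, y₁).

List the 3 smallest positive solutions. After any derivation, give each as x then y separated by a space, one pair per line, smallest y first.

d=142: √d = [11; 1,10,1,22] (ℓ=4, even), read p_3/q_3
a_0=11:  p_0=11·1+0=11,  q_0=11·0+1=1
a_1=1:  p_1=1·11+1=12,  q_1=1·1+0=1
a_2=10:  p_2=10·12+11=131,  q_2=10·1+1=11
a_3=1:  p_3=1·131+12=143,  q_3=1·11+1=12
(x₁, y₁) = (143, 12);  143² − 142·12² = 1 ✓
k=2:  x_2 = 143·143+142·12·12 = 40897,  y_2 = 143·12+12·143 = 3432
k=3:  x_3 = 143·40897+142·12·3432 = 11696399,  y_3 = 143·3432+12·40897 = 981540

143 12
40897 3432
11696399 981540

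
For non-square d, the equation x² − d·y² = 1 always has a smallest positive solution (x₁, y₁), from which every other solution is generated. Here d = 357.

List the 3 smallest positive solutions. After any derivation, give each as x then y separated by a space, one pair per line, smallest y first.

√357 = [18; 1,8,2,8,1,36, …], period ℓ=6 (even) → k=5
i=0: a=18 ⇒ p=18, q=1
i=1: a=1 ⇒ p=19, q=1
i=2: a=8 ⇒ p=170, q=9
i=3: a=2 ⇒ p=359, q=19
i=4: a=8 ⇒ p=3042, q=161
i=5: a=1 ⇒ p=3401, q=180
fundamental: x₁=3401, y₁=180  (since 11566801 − 357·32400 = 1)
(x_2, y_2) = (3401·3401 + 357·180·180, 3401·180 + 180·3401) = (23133601, 1224360)
(x_3, y_3) = (3401·23133601 + 357·180·1224360, 3401·1224360 + 180·23133601) = (157354750601, 8328096540)

3401 180
23133601 1224360
157354750601 8328096540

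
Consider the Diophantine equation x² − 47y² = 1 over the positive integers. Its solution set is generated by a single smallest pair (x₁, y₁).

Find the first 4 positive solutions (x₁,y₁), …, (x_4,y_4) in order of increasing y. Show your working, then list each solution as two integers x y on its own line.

d=47: √d = [6; 1,5,1,12] (ℓ=4, even), read p_3/q_3
a_0=6:  p_0=6·1+0=6,  q_0=6·0+1=1
…
a_2=5:  p_2=5·7+6=41,  q_2=5·1+1=6
a_3=1:  p_3=1·41+7=48,  q_3=1·6+1=7
fundamental: x₁=48, y₁=7  (since 2304 − 47·49 = 1)
k=2:  x_2 = 48·48+47·7·7 = 4607,  y_2 = 48·7+7·48 = 672
k=3:  x_3 = 48·4607+47·7·672 = 442224,  y_3 = 48·672+7·4607 = 64505
k=4:  x_4 = 48·442224+47·7·64505 = 42448897,  y_4 = 48·64505+7·442224 = 6191808

48 7
4607 672
442224 64505
42448897 6191808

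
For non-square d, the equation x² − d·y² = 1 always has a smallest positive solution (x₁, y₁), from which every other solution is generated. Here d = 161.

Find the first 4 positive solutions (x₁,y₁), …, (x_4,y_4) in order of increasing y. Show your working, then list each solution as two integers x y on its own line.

11775 928
277301249 21854400
6530444402175 514671119072
153791965393920001 12120504832291200

√161 = [12; 1,2,4,1,2,1,4,2,1,24, …], period ℓ=10 (even) → k=9
k=0  a_k=12  p_k/q_k = 12/1
…
k=4  a_k=1  p_k/q_k = 203/16
k=5  a_k=2  p_k/q_k = 571/45
…
k=8  a_k=2  p_k/q_k = 8108/639
k=9  a_k=1  p_k/q_k = 11775/928
fundamental: x₁=11775, y₁=928  (since 138650625 − 161·861184 = 1)
n=2: (11775,928)∘(11775,928) = (11775·11775+161·928·928, 11775·928+928·11775) = (277301249,21854400)
n=3: (277301249,21854400)∘(11775,928) = (11775·277301249+161·928·21854400, 11775·21854400+928·277301249) = (6530444402175,514671119072)
n=4: (6530444402175,514671119072)∘(11775,928) = (11775·6530444402175+161·928·514671119072, 11775·514671119072+928·6530444402175) = (153791965393920001,12120504832291200)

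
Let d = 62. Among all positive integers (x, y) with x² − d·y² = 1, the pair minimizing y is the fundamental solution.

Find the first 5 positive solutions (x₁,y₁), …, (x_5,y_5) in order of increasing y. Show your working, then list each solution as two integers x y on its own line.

63 8
7937 1008
999999 127000
125991937 16000992
15873984063 2015997992

√62 → a₀=7, period (1,6,1,14); ℓ=4 even so k=3
i=0: a=7 ⇒ p=7, q=1
…
i=2: a=6 ⇒ p=55, q=7
i=3: a=1 ⇒ p=63, q=8
fundamental: x₁=63, y₁=8  (since 3969 − 62·64 = 1)
(63+8√62)^2 = 7937 + 1008√62
(63+8√62)^3 = 999999 + 127000√62
(63+8√62)^4 = 125991937 + 16000992√62
(63+8√62)^5 = 15873984063 + 2015997992√62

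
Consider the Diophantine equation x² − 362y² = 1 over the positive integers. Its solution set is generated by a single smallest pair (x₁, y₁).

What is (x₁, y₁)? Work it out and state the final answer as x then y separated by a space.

723 38

√362 → a₀=19, period (38); ℓ=1 odd so k=1
step 0: (19, 1)  from 19·(1,0) + (0,1)
step 1: (723, 38)  from 38·(19,1) + (1,0)
(x₁, y₁) = (723, 38);  723² − 362·38² = 1 ✓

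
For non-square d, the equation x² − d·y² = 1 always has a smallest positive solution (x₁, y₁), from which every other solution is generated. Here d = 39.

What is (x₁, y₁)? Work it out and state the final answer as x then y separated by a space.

√39 = [6; 4,12, …], period ℓ=2 (even) → k=1
a_0=6:  p_0=6·1+0=6,  q_0=6·0+1=1
a_1=4:  p_1=4·6+1=25,  q_1=4·1+0=4
(x₁, y₁) = (25, 4);  25² − 39·4² = 1 ✓

25 4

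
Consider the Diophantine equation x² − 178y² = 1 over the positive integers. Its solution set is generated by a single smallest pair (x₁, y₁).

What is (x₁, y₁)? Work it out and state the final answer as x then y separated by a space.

√178 → a₀=13, period (2,1,12,1,2,26); ℓ=6 even so k=5
step 0: (13, 1)  from 13·(1,0) + (0,1)
…
step 3: (507, 38)  from 12·(40,3) + (27,2)
step 4: (547, 41)  from 1·(507,38) + (40,3)
step 5: (1601, 120)  from 2·(547,41) + (507,38)
(x₁, y₁) = (1601, 120);  1601² − 178·120² = 1 ✓

1601 120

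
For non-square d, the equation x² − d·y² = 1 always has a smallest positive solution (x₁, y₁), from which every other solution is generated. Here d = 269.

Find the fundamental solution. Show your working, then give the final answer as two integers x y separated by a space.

√269 → a₀=16, period (2,2,32); ℓ=3 odd so k=5
a_0=16:  p_0=16·1+0=16,  q_0=16·0+1=1
…
a_3=32:  p_3=32·82+33=2657,  q_3=32·5+2=162
a_4=2:  p_4=2·2657+82=5396,  q_4=2·162+5=329
a_5=2:  p_5=2·5396+2657=13449,  q_5=2·329+162=820
fundamental: x₁=13449, y₁=820  (since 180875601 − 269·672400 = 1)

13449 820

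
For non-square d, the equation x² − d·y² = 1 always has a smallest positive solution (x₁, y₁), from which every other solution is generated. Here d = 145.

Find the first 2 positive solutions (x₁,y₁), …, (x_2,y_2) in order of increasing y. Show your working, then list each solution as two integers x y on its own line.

d=145: √d = [12; 24] (ℓ=1, odd), read p_1/q_1
i=0: a=12 ⇒ p=12, q=1
i=1: a=24 ⇒ p=289, q=24
(x₁, y₁) = (289, 24);  289² − 145·24² = 1 ✓
(x_2, y_2) = (289·289 + 145·24·24, 289·24 + 24·289) = (167041, 13872)

289 24
167041 13872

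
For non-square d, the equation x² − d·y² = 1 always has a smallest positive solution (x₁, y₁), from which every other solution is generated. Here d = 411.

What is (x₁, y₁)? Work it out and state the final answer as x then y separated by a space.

√411 → a₀=20, period (3,1,1,1,19,1,1,1,3,40); ℓ=10 even so k=9
k=0  a_k=20  p_k/q_k = 20/1
k=1  a_k=3  p_k/q_k = 61/3
…
k=3  a_k=1  p_k/q_k = 142/7
k=4  a_k=1  p_k/q_k = 223/11
k=5  a_k=19  p_k/q_k = 4379/216
…
k=7  a_k=1  p_k/q_k = 8981/443
k=8  a_k=1  p_k/q_k = 13583/670
k=9  a_k=3  p_k/q_k = 49730/2453
→ (49730, 2453).  Check: 49730²=2473072900, 411·2453²=2473072899, difference 1.

49730 2453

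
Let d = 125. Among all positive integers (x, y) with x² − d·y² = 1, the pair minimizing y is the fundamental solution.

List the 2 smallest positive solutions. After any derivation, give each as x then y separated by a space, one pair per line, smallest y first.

930249 83204
1730726404001 154800875592

√125 = [11; 5,1,1,5,22, …], period ℓ=5 (odd) → k=9
a_0=11:  p_0=11·1+0=11,  q_0=11·0+1=1
…
a_8=1:  p_8=1·91444+76317=167761,  q_8=1·8179+6826=15005
a_9=5:  p_9=5·167761+91444=930249,  q_9=5·15005+8179=83204
(x₁, y₁) = (930249, 83204);  930249² − 125·83204² = 1 ✓
n=2: (930249,83204)∘(930249,83204) = (930249·930249+125·83204·83204, 930249·83204+83204·930249) = (1730726404001,154800875592)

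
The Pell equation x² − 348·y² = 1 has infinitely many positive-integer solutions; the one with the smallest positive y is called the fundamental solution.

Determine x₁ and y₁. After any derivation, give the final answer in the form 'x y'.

[18; 1,1,1,8,1,1,1,36] for √348; ℓ=8 ⇒ convergent index 7
step 0: (18, 1)  from 18·(1,0) + (0,1)
step 1: (19, 1)  from 1·(18,1) + (1,0)
step 2: (37, 2)  from 1·(19,1) + (18,1)
step 3: (56, 3)  from 1·(37,2) + (19,1)
step 4: (485, 26)  from 8·(56,3) + (37,2)
step 5: (541, 29)  from 1·(485,26) + (56,3)
step 6: (1026, 55)  from 1·(541,29) + (485,26)
step 7: (1567, 84)  from 1·(1026,55) + (541,29)
fundamental: x₁=1567, y₁=84  (since 2455489 − 348·7056 = 1)

1567 84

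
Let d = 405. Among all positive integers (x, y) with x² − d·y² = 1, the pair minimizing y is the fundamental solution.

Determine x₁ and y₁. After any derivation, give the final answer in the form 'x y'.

161 8

√405 = [20; 8,40, …], period ℓ=2 (even) → k=1
i=0: a=20 ⇒ p=20, q=1
i=1: a=8 ⇒ p=161, q=8
(x₁, y₁) = (161, 8);  161² − 405·8² = 1 ✓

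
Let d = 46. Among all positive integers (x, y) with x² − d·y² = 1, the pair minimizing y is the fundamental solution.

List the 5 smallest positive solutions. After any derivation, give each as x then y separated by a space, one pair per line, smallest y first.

√46 = [6; 1,3,1,1,2,6,2,1,1,3,1,12, …], period ℓ=12 (even) → k=11
i=0: a=6 ⇒ p=6, q=1
…
i=2: a=3 ⇒ p=27, q=4
…
i=4: a=1 ⇒ p=61, q=9
i=5: a=2 ⇒ p=156, q=23
i=6: a=6 ⇒ p=997, q=147
i=7: a=2 ⇒ p=2150, q=317
i=8: a=1 ⇒ p=3147, q=464
i=9: a=1 ⇒ p=5297, q=781
i=10: a=3 ⇒ p=19038, q=2807
i=11: a=1 ⇒ p=24335, q=3588
→ (24335, 3588).  Check: 24335²=592192225, 46·3588²=592192224, difference 1.
(24335+3588√46)^2 = 1184384449 + 174627960√46
(24335+3588√46)^3 = 57643991108495 + 8499142809612√46
(24335+3588√46)^4 = 2805533046066067201 + 413653280369188080√46
(24335+3588√46)^5 = 136545293294391499564175 + 20132505147069241043988√46

24335 3588
1184384449 174627960
57643991108495 8499142809612
2805533046066067201 413653280369188080
136545293294391499564175 20132505147069241043988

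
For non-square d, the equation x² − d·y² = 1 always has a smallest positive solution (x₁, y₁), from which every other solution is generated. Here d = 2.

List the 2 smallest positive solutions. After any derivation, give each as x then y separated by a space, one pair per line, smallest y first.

3 2
17 12

√2 = [1; 2, …], period ℓ=1 (odd) → k=1
i=0: a=1 ⇒ p=1, q=1
i=1: a=2 ⇒ p=3, q=2
fundamental: x₁=3, y₁=2  (since 9 − 2·4 = 1)
(x_2, y_2) = (3·3 + 2·2·2, 3·2 + 2·3) = (17, 12)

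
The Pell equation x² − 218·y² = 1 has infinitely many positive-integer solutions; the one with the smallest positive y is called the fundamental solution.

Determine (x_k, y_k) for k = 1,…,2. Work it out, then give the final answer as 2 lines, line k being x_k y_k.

d=218: √d = [14; 1,3,3,1,28] (ℓ=5, odd), read p_9/q_9
i=0: a=14 ⇒ p=14, q=1
…
i=2: a=3 ⇒ p=59, q=4
i=3: a=3 ⇒ p=192, q=13
i=4: a=1 ⇒ p=251, q=17
…
i=6: a=1 ⇒ p=7471, q=506
i=7: a=3 ⇒ p=29633, q=2007
i=8: a=3 ⇒ p=96370, q=6527
i=9: a=1 ⇒ p=126003, q=8534
fundamental: x₁=126003, y₁=8534  (since 15876756009 − 218·72829156 = 1)
k=2:  x_2 = 126003·126003+218·8534·8534 = 31753512017,  y_2 = 126003·8534+8534·126003 = 2150619204

126003 8534
31753512017 2150619204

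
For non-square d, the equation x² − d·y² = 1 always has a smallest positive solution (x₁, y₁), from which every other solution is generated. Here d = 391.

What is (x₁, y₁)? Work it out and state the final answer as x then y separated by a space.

7338680 371133

d=391: √d = [19; 1,3,2,2,1,…,3,1,38] (ℓ=16, even), read p_15/q_15
k=0  a_k=19  p_k/q_k = 19/1
k=1  a_k=1  p_k/q_k = 20/1
…
k=5  a_k=1  p_k/q_k = 613/31
…
k=11  a_k=1  p_k/q_k = 268013/13554
k=12  a_k=2  p_k/q_k = 696292/35213
k=13  a_k=2  p_k/q_k = 1660597/83980
k=14  a_k=3  p_k/q_k = 5678083/287153
k=15  a_k=1  p_k/q_k = 7338680/371133
→ (7338680, 371133).  Check: 7338680²=53856224142400, 391·371133²=53856224142399, difference 1.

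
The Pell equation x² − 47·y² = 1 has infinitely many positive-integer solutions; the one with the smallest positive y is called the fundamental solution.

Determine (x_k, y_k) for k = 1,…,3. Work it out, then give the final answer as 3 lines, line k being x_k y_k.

48 7
4607 672
442224 64505

√47 → a₀=6, period (1,5,1,12); ℓ=4 even so k=3
i=0: a=6 ⇒ p=6, q=1
i=1: a=1 ⇒ p=7, q=1
i=2: a=5 ⇒ p=41, q=6
i=3: a=1 ⇒ p=48, q=7
→ (48, 7).  Check: 48²=2304, 47·7²=2303, difference 1.
n=2: (48,7)∘(48,7) = (48·48+47·7·7, 48·7+7·48) = (4607,672)
n=3: (4607,672)∘(48,7) = (48·4607+47·7·672, 48·672+7·4607) = (442224,64505)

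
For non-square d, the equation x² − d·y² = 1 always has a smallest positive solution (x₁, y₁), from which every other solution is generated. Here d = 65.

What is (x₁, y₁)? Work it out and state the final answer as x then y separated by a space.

d=65: √d = [8; 16] (ℓ=1, odd), read p_1/q_1
i=0: a=8 ⇒ p=8, q=1
i=1: a=16 ⇒ p=129, q=16
(x₁, y₁) = (129, 16);  129² − 65·16² = 1 ✓

129 16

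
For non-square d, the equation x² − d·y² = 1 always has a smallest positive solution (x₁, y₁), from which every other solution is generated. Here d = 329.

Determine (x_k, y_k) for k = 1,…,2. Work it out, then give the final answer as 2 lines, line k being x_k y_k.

2376415 131016
11294696504449 622696775280

[18; 7,4,2,1,1,4,1,1,2,4,7,36] for √329; ℓ=12 ⇒ convergent index 11
a_0=18:  p_0=18·1+0=18,  q_0=18·0+1=1
…
a_3=2:  p_3=2·526+127=1179,  q_3=2·29+7=65
a_4=1:  p_4=1·1179+526=1705,  q_4=1·65+29=94
…
a_8=1:  p_8=1·16125+13241=29366,  q_8=1·889+730=1619
…
a_10=4:  p_10=4·74857+29366=328794,  q_10=4·4127+1619=18127
a_11=7:  p_11=7·328794+74857=2376415,  q_11=7·18127+4127=131016
(x₁, y₁) = (2376415, 131016);  2376415² − 329·131016² = 1 ✓
k=2:  x_2 = 2376415·2376415+329·131016·131016 = 11294696504449,  y_2 = 2376415·131016+131016·2376415 = 622696775280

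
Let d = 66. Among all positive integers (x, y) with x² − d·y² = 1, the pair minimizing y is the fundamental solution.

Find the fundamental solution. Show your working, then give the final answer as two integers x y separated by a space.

√66 → a₀=8, period (8,16); ℓ=2 even so k=1
k=0  a_k=8  p_k/q_k = 8/1
k=1  a_k=8  p_k/q_k = 65/8
fundamental: x₁=65, y₁=8  (since 4225 − 66·64 = 1)

65 8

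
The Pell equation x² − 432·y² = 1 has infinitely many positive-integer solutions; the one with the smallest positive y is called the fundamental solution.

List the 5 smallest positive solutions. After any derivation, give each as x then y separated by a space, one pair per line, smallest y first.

1351 65
3650401 175630
9863382151 474552195
26650854921601 1282239855260
72010600134783751 3464611614360325

√432 = [20; 1,3,1,1,1,3,1,40, …], period ℓ=8 (even) → k=7
step 0: (20, 1)  from 20·(1,0) + (0,1)
step 1: (21, 1)  from 1·(20,1) + (1,0)
step 2: (83, 4)  from 3·(21,1) + (20,1)
…
step 4: (187, 9)  from 1·(104,5) + (83,4)
step 5: (291, 14)  from 1·(187,9) + (104,5)
step 6: (1060, 51)  from 3·(291,14) + (187,9)
step 7: (1351, 65)  from 1·(1060,51) + (291,14)
(x₁, y₁) = (1351, 65);  1351² − 432·65² = 1 ✓
n=2: (1351,65)∘(1351,65) = (1351·1351+432·65·65, 1351·65+65·1351) = (3650401,175630)
n=3: (3650401,175630)∘(1351,65) = (1351·3650401+432·65·175630, 1351·175630+65·3650401) = (9863382151,474552195)
n=4: (9863382151,474552195)∘(1351,65) = (1351·9863382151+432·65·474552195, 1351·474552195+65·9863382151) = (26650854921601,1282239855260)
n=5: (26650854921601,1282239855260)∘(1351,65) = (1351·26650854921601+432·65·1282239855260, 1351·1282239855260+65·26650854921601) = (72010600134783751,3464611614360325)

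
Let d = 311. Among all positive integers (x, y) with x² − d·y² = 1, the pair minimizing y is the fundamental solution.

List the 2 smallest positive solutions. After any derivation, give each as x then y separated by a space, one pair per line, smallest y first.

16883880 957397
570130807708799 32329152120720

[17; 1,1,1,2,1,…,1,1,34] for √311; ℓ=16 ⇒ convergent index 15
a_0=17:  p_0=17·1+0=17,  q_0=17·0+1=1
a_1=1:  p_1=1·17+1=18,  q_1=1·1+0=1
…
a_3=1:  p_3=1·35+18=53,  q_3=1·2+1=3
a_4=2:  p_4=2·53+35=141,  q_4=2·3+2=8
a_5=1:  p_5=1·141+53=194,  q_5=1·8+3=11
a_6=6:  p_6=6·194+141=1305,  q_6=6·11+8=74
a_7=3:  p_7=3·1305+194=4109,  q_7=3·74+11=233
a_8=17:  p_8=17·4109+1305=71158,  q_8=17·233+74=4035
a_9=3:  p_9=3·71158+4109=217583,  q_9=3·4035+233=12338
a_10=6:  p_10=6·217583+71158=1376656,  q_10=6·12338+4035=78063
a_11=1:  p_11=1·1376656+217583=1594239,  q_11=1·78063+12338=90401
…
a_13=1:  p_13=1·4565134+1594239=6159373,  q_13=1·258865+90401=349266
a_14=1:  p_14=1·6159373+4565134=10724507,  q_14=1·349266+258865=608131
a_15=1:  p_15=1·10724507+6159373=16883880,  q_15=1·608131+349266=957397
(x₁, y₁) = (16883880, 957397);  16883880² − 311·957397² = 1 ✓
(16883880+957397√311)^2 = 570130807708799 + 32329152120720√311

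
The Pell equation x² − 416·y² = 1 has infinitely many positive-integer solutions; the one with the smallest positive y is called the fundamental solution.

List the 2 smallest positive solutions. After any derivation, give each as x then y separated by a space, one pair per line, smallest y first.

5201 255
54100801 2652510

√416 = [20; 2,1,1,9,1,1,2,40, …], period ℓ=8 (even) → k=7
step 0: (20, 1)  from 20·(1,0) + (0,1)
step 1: (41, 2)  from 2·(20,1) + (1,0)
step 2: (61, 3)  from 1·(41,2) + (20,1)
step 3: (102, 5)  from 1·(61,3) + (41,2)
step 4: (979, 48)  from 9·(102,5) + (61,3)
step 5: (1081, 53)  from 1·(979,48) + (102,5)
step 6: (2060, 101)  from 1·(1081,53) + (979,48)
step 7: (5201, 255)  from 2·(2060,101) + (1081,53)
(x₁, y₁) = (5201, 255);  5201² − 416·255² = 1 ✓
n=2: (5201,255)∘(5201,255) = (5201·5201+416·255·255, 5201·255+255·5201) = (54100801,2652510)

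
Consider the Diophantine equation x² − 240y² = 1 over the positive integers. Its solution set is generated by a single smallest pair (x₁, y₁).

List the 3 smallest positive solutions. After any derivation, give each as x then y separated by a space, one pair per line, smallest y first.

[15; 2,30] for √240; ℓ=2 ⇒ convergent index 1
i=0: a=15 ⇒ p=15, q=1
i=1: a=2 ⇒ p=31, q=2
(x₁, y₁) = (31, 2);  31² − 240·2² = 1 ✓
(31+2√240)^2 = 1921 + 124√240
(31+2√240)^3 = 119071 + 7686√240

31 2
1921 124
119071 7686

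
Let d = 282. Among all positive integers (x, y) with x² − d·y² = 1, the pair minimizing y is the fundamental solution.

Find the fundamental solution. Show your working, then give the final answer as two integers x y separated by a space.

2351 140

√282 → a₀=16, period (1,3,1,4,1,3,1,32); ℓ=8 even so k=7
i=0: a=16 ⇒ p=16, q=1
i=1: a=1 ⇒ p=17, q=1
i=2: a=3 ⇒ p=67, q=4
i=3: a=1 ⇒ p=84, q=5
…
i=5: a=1 ⇒ p=487, q=29
i=6: a=3 ⇒ p=1864, q=111
i=7: a=1 ⇒ p=2351, q=140
(x₁, y₁) = (2351, 140);  2351² − 282·140² = 1 ✓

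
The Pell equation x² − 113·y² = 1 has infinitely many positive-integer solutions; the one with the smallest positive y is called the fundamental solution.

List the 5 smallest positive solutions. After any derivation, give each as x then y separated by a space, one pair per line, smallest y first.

1204353 113296
2900932297217 272896754976
6987493029899166849 657328051091107760
16830816386073401651890177 1583310020631184911403584
40540488414026331506287881514113 3813728346553801555156190094544

d=113: √d = [10; 1,1,1,2,2,1,1,1,20] (ℓ=9, odd), read p_17/q_17
k=0  a_k=10  p_k/q_k = 10/1
…
k=3  a_k=1  p_k/q_k = 32/3
k=4  a_k=2  p_k/q_k = 85/8
k=5  a_k=2  p_k/q_k = 202/19
…
k=7  a_k=1  p_k/q_k = 489/46
…
k=9  a_k=20  p_k/q_k = 16009/1506
…
k=14  a_k=2  p_k/q_k = 313483/29490
…
k=16  a_k=1  p_k/q_k = 758918/71393
k=17  a_k=1  p_k/q_k = 1204353/113296
fundamental: x₁=1204353, y₁=113296  (since 1450466148609 − 113·12835983616 = 1)
k=2:  x_2 = 1204353·1204353+113·113296·113296 = 2900932297217,  y_2 = 1204353·113296+113296·1204353 = 272896754976
k=3:  x_3 = 1204353·2900932297217+113·113296·272896754976 = 6987493029899166849,  y_3 = 1204353·272896754976+113296·2900932297217 = 657328051091107760
k=4:  x_4 = 1204353·6987493029899166849+113·113296·657328051091107760 = 16830816386073401651890177,  y_4 = 1204353·657328051091107760+113296·6987493029899166849 = 1583310020631184911403584
k=5:  x_5 = 1204353·16830816386073401651890177+113·113296·1583310020631184911403584 = 40540488414026331506287881514113,  y_5 = 1204353·1583310020631184911403584+113296·16830816386073401651890177 = 3813728346553801555156190094544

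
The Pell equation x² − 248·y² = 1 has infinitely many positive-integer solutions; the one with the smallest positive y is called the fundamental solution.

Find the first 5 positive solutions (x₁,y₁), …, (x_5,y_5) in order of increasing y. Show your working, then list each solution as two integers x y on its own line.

63 4
7937 504
999999 63500
125991937 8000496
15873984063 1007998996

√248 → a₀=15, period (1,2,1,30); ℓ=4 even so k=3
i=0: a=15 ⇒ p=15, q=1
i=1: a=1 ⇒ p=16, q=1
i=2: a=2 ⇒ p=47, q=3
i=3: a=1 ⇒ p=63, q=4
(x₁, y₁) = (63, 4);  63² − 248·4² = 1 ✓
k=2:  x_2 = 63·63+248·4·4 = 7937,  y_2 = 63·4+4·63 = 504
k=3:  x_3 = 63·7937+248·4·504 = 999999,  y_3 = 63·504+4·7937 = 63500
k=4:  x_4 = 63·999999+248·4·63500 = 125991937,  y_4 = 63·63500+4·999999 = 8000496
k=5:  x_5 = 63·125991937+248·4·8000496 = 15873984063,  y_5 = 63·8000496+4·125991937 = 1007998996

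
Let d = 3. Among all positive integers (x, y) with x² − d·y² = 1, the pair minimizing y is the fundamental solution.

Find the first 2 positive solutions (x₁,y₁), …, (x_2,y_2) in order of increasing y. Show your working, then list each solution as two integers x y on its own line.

√3 → a₀=1, period (1,2); ℓ=2 even so k=1
i=0: a=1 ⇒ p=1, q=1
i=1: a=1 ⇒ p=2, q=1
fundamental: x₁=2, y₁=1  (since 4 − 3·1 = 1)
k=2:  x_2 = 2·2+3·1·1 = 7,  y_2 = 2·1+1·2 = 4

2 1
7 4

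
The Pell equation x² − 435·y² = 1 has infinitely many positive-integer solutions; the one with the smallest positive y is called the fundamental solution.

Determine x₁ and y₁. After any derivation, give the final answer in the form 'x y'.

146 7

[20; 1,5,1,40] for √435; ℓ=4 ⇒ convergent index 3
a_0=20:  p_0=20·1+0=20,  q_0=20·0+1=1
…
a_2=5:  p_2=5·21+20=125,  q_2=5·1+1=6
a_3=1:  p_3=1·125+21=146,  q_3=1·6+1=7
(x₁, y₁) = (146, 7);  146² − 435·7² = 1 ✓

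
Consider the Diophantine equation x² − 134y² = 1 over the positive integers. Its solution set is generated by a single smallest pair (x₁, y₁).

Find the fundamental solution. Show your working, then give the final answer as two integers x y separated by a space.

145925 12606

√134 → a₀=11, period (1,1,2,1,3,…,1,1,22); ℓ=14 even so k=13
a_0=11:  p_0=11·1+0=11,  q_0=11·0+1=1
a_1=1:  p_1=1·11+1=12,  q_1=1·1+0=1
a_2=1:  p_2=1·12+11=23,  q_2=1·1+1=2
a_3=2:  p_3=2·23+12=58,  q_3=2·2+1=5
a_4=1:  p_4=1·58+23=81,  q_4=1·5+2=7
a_5=3:  p_5=3·81+58=301,  q_5=3·7+5=26
a_6=1:  p_6=1·301+81=382,  q_6=1·26+7=33
a_7=10:  p_7=10·382+301=4121,  q_7=10·33+26=356
a_8=1:  p_8=1·4121+382=4503,  q_8=1·356+33=389
a_9=3:  p_9=3·4503+4121=17630,  q_9=3·389+356=1523
a_10=1:  p_10=1·17630+4503=22133,  q_10=1·1523+389=1912
a_11=2:  p_11=2·22133+17630=61896,  q_11=2·1912+1523=5347
a_12=1:  p_12=1·61896+22133=84029,  q_12=1·5347+1912=7259
a_13=1:  p_13=1·84029+61896=145925,  q_13=1·7259+5347=12606
(x₁, y₁) = (145925, 12606);  145925² − 134·12606² = 1 ✓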